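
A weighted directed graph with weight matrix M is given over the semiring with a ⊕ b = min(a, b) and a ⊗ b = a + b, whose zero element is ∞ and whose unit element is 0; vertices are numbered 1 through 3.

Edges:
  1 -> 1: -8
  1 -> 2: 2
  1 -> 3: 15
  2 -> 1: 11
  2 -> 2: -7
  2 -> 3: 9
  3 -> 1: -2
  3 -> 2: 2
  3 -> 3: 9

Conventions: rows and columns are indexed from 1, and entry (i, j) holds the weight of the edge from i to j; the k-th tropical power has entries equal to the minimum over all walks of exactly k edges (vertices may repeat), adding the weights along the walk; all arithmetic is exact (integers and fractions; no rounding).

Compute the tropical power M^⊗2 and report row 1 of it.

M^⊗2:
  [-16, -6, 7]
  [3, -14, 2]
  [-10, -5, 11]
Answer: row 1 of M^⊗2 = [-16, -6, 7]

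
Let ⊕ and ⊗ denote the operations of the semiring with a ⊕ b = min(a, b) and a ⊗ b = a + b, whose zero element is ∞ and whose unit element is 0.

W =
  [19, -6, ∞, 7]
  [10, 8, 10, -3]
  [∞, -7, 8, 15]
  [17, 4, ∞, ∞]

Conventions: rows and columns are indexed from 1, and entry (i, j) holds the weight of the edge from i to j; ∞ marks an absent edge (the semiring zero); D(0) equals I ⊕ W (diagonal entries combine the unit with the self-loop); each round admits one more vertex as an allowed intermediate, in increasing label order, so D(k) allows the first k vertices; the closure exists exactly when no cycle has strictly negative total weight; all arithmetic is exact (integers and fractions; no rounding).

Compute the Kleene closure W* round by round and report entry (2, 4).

D(0):
  [0, -6, ∞, 7]
  [10, 0, 10, -3]
  [∞, -7, 0, 15]
  [17, 4, ∞, 0]
D(1):
  [0, -6, ∞, 7]
  [10, 0, 10, -3]
  [∞, -7, 0, 15]
  [17, 4, ∞, 0]
D(2):
  [0, -6, 4, -9]
  [10, 0, 10, -3]
  [3, -7, 0, -10]
  [14, 4, 14, 0]
D(3):
  [0, -6, 4, -9]
  [10, 0, 10, -3]
  [3, -7, 0, -10]
  [14, 4, 14, 0]
D(4):
  [0, -6, 4, -9]
  [10, 0, 10, -3]
  [3, -7, 0, -10]
  [14, 4, 14, 0]
Answer: W*[2][4] = -3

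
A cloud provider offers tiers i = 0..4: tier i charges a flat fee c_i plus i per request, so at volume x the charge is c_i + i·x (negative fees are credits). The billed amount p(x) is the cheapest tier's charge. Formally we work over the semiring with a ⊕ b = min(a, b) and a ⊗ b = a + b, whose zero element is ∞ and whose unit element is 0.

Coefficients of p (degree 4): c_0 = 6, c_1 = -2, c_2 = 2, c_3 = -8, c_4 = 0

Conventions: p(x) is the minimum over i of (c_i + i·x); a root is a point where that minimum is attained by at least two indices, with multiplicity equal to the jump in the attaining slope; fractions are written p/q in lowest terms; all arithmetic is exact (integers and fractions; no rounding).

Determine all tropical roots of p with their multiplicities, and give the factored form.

hull edge (i=0, c=6) to (i=1, c=-2): slope -8, span 1
hull edge (i=1, c=-2) to (i=3, c=-8): slope -3, span 2
hull edge (i=3, c=-8) to (i=4, c=0): slope 8, span 1
Factored form: p(x) = 0 ⊗ (x ⊕ (-8)) ⊗ (x ⊕ 3) ⊗ (x ⊕ 3) ⊗ (x ⊕ 8)
Answer: roots = -8 (mult 1), 3 (mult 2), 8 (mult 1)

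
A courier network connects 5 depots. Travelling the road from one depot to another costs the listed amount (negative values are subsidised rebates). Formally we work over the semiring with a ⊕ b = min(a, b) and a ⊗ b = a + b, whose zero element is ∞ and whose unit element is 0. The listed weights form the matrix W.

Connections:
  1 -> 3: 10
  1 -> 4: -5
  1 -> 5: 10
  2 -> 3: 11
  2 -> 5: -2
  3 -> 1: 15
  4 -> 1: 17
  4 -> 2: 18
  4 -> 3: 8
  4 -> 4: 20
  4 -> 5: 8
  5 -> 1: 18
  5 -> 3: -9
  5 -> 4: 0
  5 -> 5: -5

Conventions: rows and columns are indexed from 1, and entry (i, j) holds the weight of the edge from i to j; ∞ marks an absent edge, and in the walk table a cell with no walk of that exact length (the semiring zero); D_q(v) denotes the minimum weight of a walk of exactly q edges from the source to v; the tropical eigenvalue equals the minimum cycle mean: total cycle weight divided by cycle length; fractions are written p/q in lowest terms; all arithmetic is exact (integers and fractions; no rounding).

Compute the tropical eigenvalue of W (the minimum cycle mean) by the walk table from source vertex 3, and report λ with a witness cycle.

q=0: [∞, ∞, 0, ∞, ∞]
q=1: [15, ∞, ∞, ∞, ∞]
q=2: [∞, ∞, 25, 10, 25]
q=3: [27, 28, 16, 25, 18]
q=4: [31, 43, 9, 18, 13]
q=5: [24, 36, 4, 13, 8]
Optimal cycle mean attained by: cycle 5->5, total (-5), length 1.
Answer: λ = -5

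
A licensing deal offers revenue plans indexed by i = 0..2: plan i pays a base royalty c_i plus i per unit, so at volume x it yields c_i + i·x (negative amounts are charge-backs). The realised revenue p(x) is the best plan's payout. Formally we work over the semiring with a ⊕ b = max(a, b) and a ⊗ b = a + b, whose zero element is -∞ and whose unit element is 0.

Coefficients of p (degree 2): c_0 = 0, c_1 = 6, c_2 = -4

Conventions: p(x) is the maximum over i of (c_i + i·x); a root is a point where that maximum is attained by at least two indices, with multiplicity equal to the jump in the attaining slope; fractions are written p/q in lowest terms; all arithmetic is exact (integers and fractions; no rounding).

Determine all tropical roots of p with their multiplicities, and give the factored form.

hull edge (i=0, c=0) to (i=1, c=6): slope 6, span 1
hull edge (i=1, c=6) to (i=2, c=-4): slope -10, span 1
Factored form: p(x) = -4 ⊗ (x ⊕ (-6)) ⊗ (x ⊕ 10)
Answer: roots = -6 (mult 1), 10 (mult 1)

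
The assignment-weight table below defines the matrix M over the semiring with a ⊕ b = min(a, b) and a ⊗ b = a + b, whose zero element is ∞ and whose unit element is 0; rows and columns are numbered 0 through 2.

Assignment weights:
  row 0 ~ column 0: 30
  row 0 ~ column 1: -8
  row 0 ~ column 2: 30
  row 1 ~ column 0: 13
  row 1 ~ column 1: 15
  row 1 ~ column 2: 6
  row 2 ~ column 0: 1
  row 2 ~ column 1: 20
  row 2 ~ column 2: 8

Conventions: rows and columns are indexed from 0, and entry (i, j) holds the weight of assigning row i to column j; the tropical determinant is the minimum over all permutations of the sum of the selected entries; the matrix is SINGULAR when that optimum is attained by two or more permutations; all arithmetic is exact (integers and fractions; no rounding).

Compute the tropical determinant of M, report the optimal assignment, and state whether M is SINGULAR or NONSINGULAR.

σ = (0, 1, 2): 30 + 15 + 8 = 53
σ = (0, 2, 1): 30 + 6 + 20 = 56
σ = (1, 0, 2): (-8) + 13 + 8 = 13
σ = (1, 2, 0): (-8) + 6 + 1 = -1
σ = (2, 0, 1): 30 + 13 + 20 = 63
σ = (2, 1, 0): 30 + 15 + 1 = 46
Optimal value attained by: σ = (1, 2, 0).
Answer: det⊕(M) = -1; verdict: NONSINGULAR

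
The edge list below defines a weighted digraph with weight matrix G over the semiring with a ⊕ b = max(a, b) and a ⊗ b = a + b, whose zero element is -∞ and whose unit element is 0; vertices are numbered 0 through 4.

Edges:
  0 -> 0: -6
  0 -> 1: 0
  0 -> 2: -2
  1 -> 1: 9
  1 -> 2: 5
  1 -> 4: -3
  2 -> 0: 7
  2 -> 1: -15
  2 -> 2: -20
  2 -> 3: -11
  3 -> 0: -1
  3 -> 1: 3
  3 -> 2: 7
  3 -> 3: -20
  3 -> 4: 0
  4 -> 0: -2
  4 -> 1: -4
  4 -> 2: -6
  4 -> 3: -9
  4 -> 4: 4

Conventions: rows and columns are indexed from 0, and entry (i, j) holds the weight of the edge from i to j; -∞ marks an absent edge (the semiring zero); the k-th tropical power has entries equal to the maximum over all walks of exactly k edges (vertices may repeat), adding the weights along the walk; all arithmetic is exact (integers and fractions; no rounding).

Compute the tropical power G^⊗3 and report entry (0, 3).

G^⊗2:
  [5, 9, 5, -13, -3]
  [12, 18, 14, -6, 6]
  [1, 7, 5, -31, -11]
  [14, 12, 8, -4, 4]
  [2, 5, 1, -5, 8]
G^⊗3:
  [12, 18, 14, -6, 6]
  [21, 27, 23, 3, 15]
  [12, 16, 12, -6, 4]
  [15, 21, 17, -3, 9]
  [8, 14, 10, -1, 12]
Key observation: the optimum is the walk 0->1->2->3, with weight 0 + 5 + (-11) = -6.
Optimal value attained by: walk 0->1->2->3.
Answer: (G^⊗3)[0][3] = -6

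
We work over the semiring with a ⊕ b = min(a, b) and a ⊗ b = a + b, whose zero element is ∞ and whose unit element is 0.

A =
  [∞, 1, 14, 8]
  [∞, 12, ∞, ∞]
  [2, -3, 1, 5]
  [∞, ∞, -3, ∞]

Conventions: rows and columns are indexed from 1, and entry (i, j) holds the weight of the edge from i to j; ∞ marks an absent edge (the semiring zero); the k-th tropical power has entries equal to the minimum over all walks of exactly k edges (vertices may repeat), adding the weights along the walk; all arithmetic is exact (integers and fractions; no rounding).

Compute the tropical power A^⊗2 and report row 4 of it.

A^⊗2:
  [16, 11, 5, 19]
  [∞, 24, ∞, ∞]
  [3, -2, 2, 6]
  [-1, -6, -2, 2]
Answer: row 4 of A^⊗2 = [-1, -6, -2, 2]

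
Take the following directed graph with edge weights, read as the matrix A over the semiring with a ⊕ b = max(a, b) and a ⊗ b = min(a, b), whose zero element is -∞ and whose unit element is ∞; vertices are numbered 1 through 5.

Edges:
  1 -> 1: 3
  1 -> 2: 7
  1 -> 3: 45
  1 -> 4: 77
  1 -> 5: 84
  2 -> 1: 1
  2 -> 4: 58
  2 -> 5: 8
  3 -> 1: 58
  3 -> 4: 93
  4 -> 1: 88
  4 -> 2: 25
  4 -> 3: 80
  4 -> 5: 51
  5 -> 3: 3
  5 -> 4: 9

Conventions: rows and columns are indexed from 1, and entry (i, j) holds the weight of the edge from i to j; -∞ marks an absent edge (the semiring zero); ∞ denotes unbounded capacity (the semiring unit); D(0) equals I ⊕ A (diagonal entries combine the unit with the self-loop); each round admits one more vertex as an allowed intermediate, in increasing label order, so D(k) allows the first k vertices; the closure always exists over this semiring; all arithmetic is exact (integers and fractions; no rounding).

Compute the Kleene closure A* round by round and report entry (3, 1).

D(0):
  [∞, 7, 45, 77, 84]
  [1, ∞, -∞, 58, 8]
  [58, -∞, ∞, 93, -∞]
  [88, 25, 80, ∞, 51]
  [-∞, -∞, 3, 9, ∞]
D(1):
  [∞, 7, 45, 77, 84]
  [1, ∞, 1, 58, 8]
  [58, 7, ∞, 93, 58]
  [88, 25, 80, ∞, 84]
  [-∞, -∞, 3, 9, ∞]
D(2):
  [∞, 7, 45, 77, 84]
  [1, ∞, 1, 58, 8]
  [58, 7, ∞, 93, 58]
  [88, 25, 80, ∞, 84]
  [-∞, -∞, 3, 9, ∞]
D(3):
  [∞, 7, 45, 77, 84]
  [1, ∞, 1, 58, 8]
  [58, 7, ∞, 93, 58]
  [88, 25, 80, ∞, 84]
  [3, 3, 3, 9, ∞]
D(4):
  [∞, 25, 77, 77, 84]
  [58, ∞, 58, 58, 58]
  [88, 25, ∞, 93, 84]
  [88, 25, 80, ∞, 84]
  [9, 9, 9, 9, ∞]
D(5):
  [∞, 25, 77, 77, 84]
  [58, ∞, 58, 58, 58]
  [88, 25, ∞, 93, 84]
  [88, 25, 80, ∞, 84]
  [9, 9, 9, 9, ∞]
Answer: A*[3][1] = 88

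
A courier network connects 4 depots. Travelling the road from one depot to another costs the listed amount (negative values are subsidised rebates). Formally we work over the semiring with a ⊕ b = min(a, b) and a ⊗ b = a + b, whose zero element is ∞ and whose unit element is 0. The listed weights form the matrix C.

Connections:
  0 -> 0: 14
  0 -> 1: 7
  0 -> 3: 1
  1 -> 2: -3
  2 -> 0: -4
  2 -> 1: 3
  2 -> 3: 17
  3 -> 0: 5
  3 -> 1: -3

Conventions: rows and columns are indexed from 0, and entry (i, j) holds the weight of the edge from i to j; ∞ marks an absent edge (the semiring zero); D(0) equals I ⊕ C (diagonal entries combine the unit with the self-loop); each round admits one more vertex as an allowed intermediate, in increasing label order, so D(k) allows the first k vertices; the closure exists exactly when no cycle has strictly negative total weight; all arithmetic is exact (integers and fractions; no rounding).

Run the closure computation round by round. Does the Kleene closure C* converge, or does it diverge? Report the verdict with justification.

D(0):
  [0, 7, ∞, 1]
  [∞, 0, -3, ∞]
  [-4, 3, 0, 17]
  [5, -3, ∞, 0]
D(1):
  [0, 7, ∞, 1]
  [∞, 0, -3, ∞]
  [-4, 3, 0, -3]
  [5, -3, ∞, 0]
D(2):
  [0, 7, 4, 1]
  [∞, 0, -3, ∞]
  [-4, 3, 0, -3]
  [5, -3, -6, 0]
Detection: at round 3, diagonal entry (3, 3) turns strictly negative.
Key observation: the cycle 3->1->2->0->3 has total weight (-3) + (-3) + (-4) + 1, which is strictly negative.
Answer: DIVERGES — negative cycle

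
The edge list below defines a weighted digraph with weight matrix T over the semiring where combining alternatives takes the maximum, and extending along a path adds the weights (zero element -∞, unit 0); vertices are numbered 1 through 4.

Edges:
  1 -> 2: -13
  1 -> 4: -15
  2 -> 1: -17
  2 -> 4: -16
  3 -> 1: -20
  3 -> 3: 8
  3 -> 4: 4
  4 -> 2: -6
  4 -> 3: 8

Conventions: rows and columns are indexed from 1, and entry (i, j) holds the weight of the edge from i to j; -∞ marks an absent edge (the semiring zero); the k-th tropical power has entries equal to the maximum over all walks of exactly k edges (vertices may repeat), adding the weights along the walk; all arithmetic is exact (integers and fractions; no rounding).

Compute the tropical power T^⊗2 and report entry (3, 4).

T^⊗2:
  [-30, -21, -7, -29]
  [-∞, -22, -8, -32]
  [-12, -2, 16, 12]
  [-12, -∞, 16, 12]
Key observation: the optimum is the walk 3->3->4, with weight 8 + 4 = 12.
Optimal value attained by: walk 3->3->4.
Answer: (T^⊗2)[3][4] = 12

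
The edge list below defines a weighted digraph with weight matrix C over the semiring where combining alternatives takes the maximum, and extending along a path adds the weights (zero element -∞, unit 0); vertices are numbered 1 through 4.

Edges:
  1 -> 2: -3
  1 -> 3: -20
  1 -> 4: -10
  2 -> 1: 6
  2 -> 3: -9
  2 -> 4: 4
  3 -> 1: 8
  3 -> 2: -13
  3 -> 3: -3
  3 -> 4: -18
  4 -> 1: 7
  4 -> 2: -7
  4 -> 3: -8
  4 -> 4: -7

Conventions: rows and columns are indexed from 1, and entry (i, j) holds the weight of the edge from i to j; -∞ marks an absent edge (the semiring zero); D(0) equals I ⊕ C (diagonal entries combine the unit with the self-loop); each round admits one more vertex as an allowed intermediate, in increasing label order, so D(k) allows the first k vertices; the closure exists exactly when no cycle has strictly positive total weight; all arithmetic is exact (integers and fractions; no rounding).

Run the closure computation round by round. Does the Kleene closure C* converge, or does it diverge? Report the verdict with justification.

D(0):
  [0, -3, -20, -10]
  [6, 0, -9, 4]
  [8, -13, 0, -18]
  [7, -7, -8, 0]
Detection: at round 1, diagonal entry (2, 2) turns strictly positive.
Key observation: the cycle 2->1->2 has total weight 6 + (-3), which is strictly positive.
Answer: DIVERGES — positive cycle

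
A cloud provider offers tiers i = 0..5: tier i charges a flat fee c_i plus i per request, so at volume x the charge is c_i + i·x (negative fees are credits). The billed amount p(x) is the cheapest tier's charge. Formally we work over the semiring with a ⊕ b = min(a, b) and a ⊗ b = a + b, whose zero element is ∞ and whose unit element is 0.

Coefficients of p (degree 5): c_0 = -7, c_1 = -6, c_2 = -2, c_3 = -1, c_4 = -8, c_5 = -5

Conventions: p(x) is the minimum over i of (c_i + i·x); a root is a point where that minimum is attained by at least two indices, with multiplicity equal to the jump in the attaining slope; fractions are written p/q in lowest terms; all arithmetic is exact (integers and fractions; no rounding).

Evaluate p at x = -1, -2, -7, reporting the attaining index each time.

p(-1) = min(-7+0·(-1)=-7, -6+1·(-1)=-7, -2+2·(-1)=-4, -1+3·(-1)=-4, -8+4·(-1)=-12, -5+5·(-1)=-10) = -12 (attained by i=4)
p(-2) = min(-7+0·(-2)=-7, -6+1·(-2)=-8, -2+2·(-2)=-6, -1+3·(-2)=-7, -8+4·(-2)=-16, -5+5·(-2)=-15) = -16 (attained by i=4)
p(-7) = min(-7+0·(-7)=-7, -6+1·(-7)=-13, -2+2·(-7)=-16, -1+3·(-7)=-22, -8+4·(-7)=-36, -5+5·(-7)=-40) = -40 (attained by i=5)
Answer: p(-1) = -12; p(-2) = -16; p(-7) = -40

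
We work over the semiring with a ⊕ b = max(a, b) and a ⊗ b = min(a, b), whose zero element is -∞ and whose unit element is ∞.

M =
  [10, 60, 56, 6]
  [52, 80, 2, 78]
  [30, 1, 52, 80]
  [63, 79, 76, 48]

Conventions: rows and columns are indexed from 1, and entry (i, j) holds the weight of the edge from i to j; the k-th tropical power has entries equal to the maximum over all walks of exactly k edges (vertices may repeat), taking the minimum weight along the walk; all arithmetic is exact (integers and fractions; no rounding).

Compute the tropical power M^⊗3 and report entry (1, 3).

M^⊗2:
  [52, 60, 52, 60]
  [63, 80, 76, 78]
  [63, 79, 76, 52]
  [52, 79, 56, 78]
M^⊗3:
  [60, 60, 60, 60]
  [63, 80, 76, 78]
  [52, 79, 56, 78]
  [63, 79, 76, 78]
Key observation: the optimum is the walk 1->2->4->3, with weight 60 min 78 min 76 = 60.
Optimal value attained by: walk 1->2->4->3.
Answer: (M^⊗3)[1][3] = 60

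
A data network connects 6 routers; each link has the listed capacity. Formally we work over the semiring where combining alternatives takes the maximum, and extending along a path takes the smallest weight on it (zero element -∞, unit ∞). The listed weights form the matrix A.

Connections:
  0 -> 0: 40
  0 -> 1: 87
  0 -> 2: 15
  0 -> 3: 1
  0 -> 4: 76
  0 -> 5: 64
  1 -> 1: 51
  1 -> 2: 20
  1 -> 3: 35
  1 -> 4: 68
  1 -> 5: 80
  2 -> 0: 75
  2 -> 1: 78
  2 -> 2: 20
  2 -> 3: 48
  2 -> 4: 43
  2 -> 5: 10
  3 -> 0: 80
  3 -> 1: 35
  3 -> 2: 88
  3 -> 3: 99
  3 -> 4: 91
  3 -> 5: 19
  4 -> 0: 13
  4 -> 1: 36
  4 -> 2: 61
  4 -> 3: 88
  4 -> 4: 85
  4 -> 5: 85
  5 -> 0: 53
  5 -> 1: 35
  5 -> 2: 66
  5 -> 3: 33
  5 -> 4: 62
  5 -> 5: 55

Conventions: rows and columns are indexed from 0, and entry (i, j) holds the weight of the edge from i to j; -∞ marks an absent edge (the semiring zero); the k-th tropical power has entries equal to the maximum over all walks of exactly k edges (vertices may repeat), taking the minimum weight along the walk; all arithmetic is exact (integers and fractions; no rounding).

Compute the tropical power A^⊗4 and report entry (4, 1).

A^⊗2:
  [53, 51, 64, 76, 76, 80]
  [53, 51, 66, 68, 68, 68]
  [48, 75, 48, 48, 75, 78]
  [80, 80, 88, 99, 91, 85]
  [80, 61, 88, 88, 88, 85]
  [66, 66, 61, 62, 62, 62]
A^⊗3:
  [76, 64, 76, 76, 76, 76]
  [68, 66, 68, 68, 68, 68]
  [53, 51, 66, 75, 75, 75]
  [80, 80, 88, 99, 91, 85]
  [80, 80, 88, 88, 88, 85]
  [62, 66, 62, 62, 66, 66]
A^⊗4:
  [76, 76, 76, 76, 76, 76]
  [68, 68, 68, 68, 68, 68]
  [75, 66, 75, 75, 75, 75]
  [80, 80, 88, 99, 91, 85]
  [80, 80, 88, 88, 88, 85]
  [62, 62, 66, 66, 66, 66]
Key observation: the optimum is the walk 4->3->3->0->1, with weight 88 min 99 min 80 min 87 = 80.
Optimal value attained by: walk 4->3->3->0->1.
Answer: (A^⊗4)[4][1] = 80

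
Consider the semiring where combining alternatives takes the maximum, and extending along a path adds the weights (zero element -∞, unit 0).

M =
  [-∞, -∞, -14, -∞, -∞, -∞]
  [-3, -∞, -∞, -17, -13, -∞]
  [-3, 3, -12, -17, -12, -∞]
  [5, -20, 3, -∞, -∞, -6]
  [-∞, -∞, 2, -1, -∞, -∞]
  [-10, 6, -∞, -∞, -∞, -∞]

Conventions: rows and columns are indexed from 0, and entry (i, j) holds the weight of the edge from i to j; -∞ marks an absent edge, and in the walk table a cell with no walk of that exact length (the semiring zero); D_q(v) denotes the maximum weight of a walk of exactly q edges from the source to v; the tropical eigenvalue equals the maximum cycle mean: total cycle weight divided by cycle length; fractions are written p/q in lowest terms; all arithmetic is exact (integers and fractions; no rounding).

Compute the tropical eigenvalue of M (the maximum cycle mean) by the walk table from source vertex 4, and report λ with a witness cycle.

q=0: [-∞, -∞, -∞, -∞, 0, -∞]
q=1: [-∞, -∞, 2, -1, -∞, -∞]
q=2: [4, 5, 2, -15, -10, -7]
q=3: [2, 5, -8, -11, -8, -21]
q=4: [2, -5, -6, -9, -8, -17]
q=5: [-4, -3, -6, -9, -18, -15]
q=6: [-4, -3, -6, -19, -16, -15]
Optimal cycle mean attained by: cycle 1->4->3->2->1, total (-13) + (-1) + 3 + 3, length 4.
Answer: λ = -2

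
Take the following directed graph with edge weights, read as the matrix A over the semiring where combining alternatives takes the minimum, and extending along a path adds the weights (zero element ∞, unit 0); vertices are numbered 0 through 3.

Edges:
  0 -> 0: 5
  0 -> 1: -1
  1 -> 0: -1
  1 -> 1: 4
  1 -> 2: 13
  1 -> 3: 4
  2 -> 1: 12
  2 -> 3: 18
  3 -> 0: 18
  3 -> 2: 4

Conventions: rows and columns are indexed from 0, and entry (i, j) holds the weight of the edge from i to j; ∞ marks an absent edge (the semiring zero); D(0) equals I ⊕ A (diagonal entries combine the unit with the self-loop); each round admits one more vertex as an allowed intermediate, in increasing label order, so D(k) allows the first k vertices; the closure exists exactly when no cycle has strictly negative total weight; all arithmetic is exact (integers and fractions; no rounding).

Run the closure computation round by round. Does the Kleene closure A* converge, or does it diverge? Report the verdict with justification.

D(0):
  [0, -1, ∞, ∞]
  [-1, 0, 13, 4]
  [∞, 12, 0, 18]
  [18, ∞, 4, 0]
Detection: at round 1, diagonal entry (1, 1) turns strictly negative.
Key observation: the cycle 1->0->1 has total weight (-1) + (-1), which is strictly negative.
Answer: DIVERGES — negative cycle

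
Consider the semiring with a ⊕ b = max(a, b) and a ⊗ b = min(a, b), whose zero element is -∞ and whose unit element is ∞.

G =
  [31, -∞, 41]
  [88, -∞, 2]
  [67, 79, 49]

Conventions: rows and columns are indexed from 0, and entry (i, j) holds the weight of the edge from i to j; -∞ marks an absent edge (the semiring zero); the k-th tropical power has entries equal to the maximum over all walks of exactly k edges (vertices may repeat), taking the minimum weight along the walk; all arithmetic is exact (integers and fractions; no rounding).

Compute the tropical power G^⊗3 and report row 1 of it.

G^⊗2:
  [41, 41, 41]
  [31, 2, 41]
  [79, 49, 49]
G^⊗3:
  [41, 41, 41]
  [41, 41, 41]
  [49, 49, 49]
Answer: row 1 of G^⊗3 = [41, 41, 41]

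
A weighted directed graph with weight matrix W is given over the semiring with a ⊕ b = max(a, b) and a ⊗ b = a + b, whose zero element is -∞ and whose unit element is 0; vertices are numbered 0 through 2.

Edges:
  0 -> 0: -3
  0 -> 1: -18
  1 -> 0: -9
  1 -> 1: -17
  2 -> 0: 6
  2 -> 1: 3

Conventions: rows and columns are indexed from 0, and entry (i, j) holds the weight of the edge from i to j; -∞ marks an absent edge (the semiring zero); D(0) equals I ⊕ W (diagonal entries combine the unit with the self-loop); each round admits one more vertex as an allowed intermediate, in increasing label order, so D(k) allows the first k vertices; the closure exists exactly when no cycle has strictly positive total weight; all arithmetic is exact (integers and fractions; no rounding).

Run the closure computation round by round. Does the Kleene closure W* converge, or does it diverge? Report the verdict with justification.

D(0):
  [0, -18, -∞]
  [-9, 0, -∞]
  [6, 3, 0]
D(1):
  [0, -18, -∞]
  [-9, 0, -∞]
  [6, 3, 0]
D(2):
  [0, -18, -∞]
  [-9, 0, -∞]
  [6, 3, 0]
D(3):
  [0, -18, -∞]
  [-9, 0, -∞]
  [6, 3, 0]
Key observation: every diagonal entry stays at the unit through all rounds, so no improving cycle exists.
Answer: CONVERGES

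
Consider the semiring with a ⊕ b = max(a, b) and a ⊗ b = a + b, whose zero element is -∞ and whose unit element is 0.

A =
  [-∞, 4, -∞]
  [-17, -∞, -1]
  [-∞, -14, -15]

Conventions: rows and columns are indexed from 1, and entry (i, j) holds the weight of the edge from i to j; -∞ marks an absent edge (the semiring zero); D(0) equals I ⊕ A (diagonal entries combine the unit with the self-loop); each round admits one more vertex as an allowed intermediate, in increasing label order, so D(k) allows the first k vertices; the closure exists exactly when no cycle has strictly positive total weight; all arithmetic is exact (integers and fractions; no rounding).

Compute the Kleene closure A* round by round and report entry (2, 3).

D(0):
  [0, 4, -∞]
  [-17, 0, -1]
  [-∞, -14, 0]
D(1):
  [0, 4, -∞]
  [-17, 0, -1]
  [-∞, -14, 0]
D(2):
  [0, 4, 3]
  [-17, 0, -1]
  [-31, -14, 0]
D(3):
  [0, 4, 3]
  [-17, 0, -1]
  [-31, -14, 0]
Answer: A*[2][3] = -1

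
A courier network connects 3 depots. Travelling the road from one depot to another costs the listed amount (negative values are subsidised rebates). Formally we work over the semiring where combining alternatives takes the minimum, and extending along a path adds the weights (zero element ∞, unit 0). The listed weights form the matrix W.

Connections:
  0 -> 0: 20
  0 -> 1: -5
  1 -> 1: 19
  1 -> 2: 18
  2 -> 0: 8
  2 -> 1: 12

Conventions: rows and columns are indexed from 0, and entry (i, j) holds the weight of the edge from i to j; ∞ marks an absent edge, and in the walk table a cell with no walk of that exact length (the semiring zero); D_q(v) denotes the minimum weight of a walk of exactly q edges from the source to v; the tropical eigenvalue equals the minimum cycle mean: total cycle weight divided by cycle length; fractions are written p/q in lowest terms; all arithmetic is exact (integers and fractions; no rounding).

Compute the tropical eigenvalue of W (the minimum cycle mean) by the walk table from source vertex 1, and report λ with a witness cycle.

q=0: [∞, 0, ∞]
q=1: [∞, 19, 18]
q=2: [26, 30, 37]
q=3: [45, 21, 48]
Optimal cycle mean attained by: cycle 0->1->2->0, total (-5) + 18 + 8, length 3.
Answer: λ = 7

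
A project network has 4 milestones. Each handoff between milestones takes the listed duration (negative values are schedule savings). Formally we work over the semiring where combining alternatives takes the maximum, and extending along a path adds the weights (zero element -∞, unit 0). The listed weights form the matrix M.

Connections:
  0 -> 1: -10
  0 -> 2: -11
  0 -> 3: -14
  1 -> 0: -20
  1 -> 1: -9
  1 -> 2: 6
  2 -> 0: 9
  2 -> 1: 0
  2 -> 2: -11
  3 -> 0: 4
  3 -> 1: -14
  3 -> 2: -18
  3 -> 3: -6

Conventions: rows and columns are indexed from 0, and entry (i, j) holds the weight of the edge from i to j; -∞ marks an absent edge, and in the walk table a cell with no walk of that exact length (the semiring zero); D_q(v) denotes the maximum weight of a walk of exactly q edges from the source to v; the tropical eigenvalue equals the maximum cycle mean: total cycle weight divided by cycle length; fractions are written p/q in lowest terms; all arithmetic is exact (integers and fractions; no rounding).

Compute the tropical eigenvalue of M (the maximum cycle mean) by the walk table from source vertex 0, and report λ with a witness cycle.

q=0: [0, -∞, -∞, -∞]
q=1: [-∞, -10, -11, -14]
q=2: [-2, -11, -4, -20]
q=3: [5, -4, -5, -16]
q=4: [4, -5, 2, -9]
Optimal cycle mean attained by: cycle 1->2->1, total 6 + 0, length 2.
Answer: λ = 3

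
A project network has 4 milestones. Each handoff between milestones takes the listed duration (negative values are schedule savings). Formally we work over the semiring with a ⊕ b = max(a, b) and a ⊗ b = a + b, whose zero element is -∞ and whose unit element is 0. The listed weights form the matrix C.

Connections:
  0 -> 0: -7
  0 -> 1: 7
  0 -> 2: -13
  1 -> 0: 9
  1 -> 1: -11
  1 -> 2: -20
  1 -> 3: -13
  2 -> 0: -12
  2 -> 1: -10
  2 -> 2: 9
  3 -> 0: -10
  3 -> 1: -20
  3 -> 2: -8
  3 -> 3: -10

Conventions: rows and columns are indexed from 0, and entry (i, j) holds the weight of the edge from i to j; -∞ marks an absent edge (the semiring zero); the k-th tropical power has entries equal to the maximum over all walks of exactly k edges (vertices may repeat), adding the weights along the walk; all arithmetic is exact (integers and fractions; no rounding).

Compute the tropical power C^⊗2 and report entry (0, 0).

C^⊗2:
  [16, 0, -4, -6]
  [2, 16, -4, -23]
  [-1, -1, 18, -23]
  [-11, -3, 1, -20]
Key observation: the optimum is the walk 0->1->0, with weight 7 + 9 = 16.
Optimal value attained by: walk 0->1->0.
Answer: (C^⊗2)[0][0] = 16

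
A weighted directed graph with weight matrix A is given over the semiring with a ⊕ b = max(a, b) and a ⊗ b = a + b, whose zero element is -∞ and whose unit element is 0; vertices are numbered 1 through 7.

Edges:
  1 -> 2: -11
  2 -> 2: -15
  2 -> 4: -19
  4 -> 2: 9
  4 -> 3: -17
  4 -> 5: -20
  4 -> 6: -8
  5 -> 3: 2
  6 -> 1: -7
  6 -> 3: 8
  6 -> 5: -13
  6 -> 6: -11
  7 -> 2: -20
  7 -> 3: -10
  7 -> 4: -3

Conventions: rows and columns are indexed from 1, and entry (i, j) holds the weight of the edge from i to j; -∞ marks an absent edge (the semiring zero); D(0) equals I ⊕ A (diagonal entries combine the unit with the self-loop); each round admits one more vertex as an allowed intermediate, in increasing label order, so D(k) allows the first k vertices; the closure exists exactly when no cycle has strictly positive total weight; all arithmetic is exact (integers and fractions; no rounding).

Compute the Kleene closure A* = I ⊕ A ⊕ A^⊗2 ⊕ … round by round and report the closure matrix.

D(0):
  [0, -11, -∞, -∞, -∞, -∞, -∞]
  [-∞, 0, -∞, -19, -∞, -∞, -∞]
  [-∞, -∞, 0, -∞, -∞, -∞, -∞]
  [-∞, 9, -17, 0, -20, -8, -∞]
  [-∞, -∞, 2, -∞, 0, -∞, -∞]
  [-7, -∞, 8, -∞, -13, 0, -∞]
  [-∞, -20, -10, -3, -∞, -∞, 0]
D(1):
  [0, -11, -∞, -∞, -∞, -∞, -∞]
  [-∞, 0, -∞, -19, -∞, -∞, -∞]
  [-∞, -∞, 0, -∞, -∞, -∞, -∞]
  [-∞, 9, -17, 0, -20, -8, -∞]
  [-∞, -∞, 2, -∞, 0, -∞, -∞]
  [-7, -18, 8, -∞, -13, 0, -∞]
  [-∞, -20, -10, -3, -∞, -∞, 0]
D(2):
  [0, -11, -∞, -30, -∞, -∞, -∞]
  [-∞, 0, -∞, -19, -∞, -∞, -∞]
  [-∞, -∞, 0, -∞, -∞, -∞, -∞]
  [-∞, 9, -17, 0, -20, -8, -∞]
  [-∞, -∞, 2, -∞, 0, -∞, -∞]
  [-7, -18, 8, -37, -13, 0, -∞]
  [-∞, -20, -10, -3, -∞, -∞, 0]
D(3):
  [0, -11, -∞, -30, -∞, -∞, -∞]
  [-∞, 0, -∞, -19, -∞, -∞, -∞]
  [-∞, -∞, 0, -∞, -∞, -∞, -∞]
  [-∞, 9, -17, 0, -20, -8, -∞]
  [-∞, -∞, 2, -∞, 0, -∞, -∞]
  [-7, -18, 8, -37, -13, 0, -∞]
  [-∞, -20, -10, -3, -∞, -∞, 0]
D(4):
  [0, -11, -47, -30, -50, -38, -∞]
  [-∞, 0, -36, -19, -39, -27, -∞]
  [-∞, -∞, 0, -∞, -∞, -∞, -∞]
  [-∞, 9, -17, 0, -20, -8, -∞]
  [-∞, -∞, 2, -∞, 0, -∞, -∞]
  [-7, -18, 8, -37, -13, 0, -∞]
  [-∞, 6, -10, -3, -23, -11, 0]
D(5):
  [0, -11, -47, -30, -50, -38, -∞]
  [-∞, 0, -36, -19, -39, -27, -∞]
  [-∞, -∞, 0, -∞, -∞, -∞, -∞]
  [-∞, 9, -17, 0, -20, -8, -∞]
  [-∞, -∞, 2, -∞, 0, -∞, -∞]
  [-7, -18, 8, -37, -13, 0, -∞]
  [-∞, 6, -10, -3, -23, -11, 0]
D(6):
  [0, -11, -30, -30, -50, -38, -∞]
  [-34, 0, -19, -19, -39, -27, -∞]
  [-∞, -∞, 0, -∞, -∞, -∞, -∞]
  [-15, 9, 0, 0, -20, -8, -∞]
  [-∞, -∞, 2, -∞, 0, -∞, -∞]
  [-7, -18, 8, -37, -13, 0, -∞]
  [-18, 6, -3, -3, -23, -11, 0]
D(7):
  [0, -11, -30, -30, -50, -38, -∞]
  [-34, 0, -19, -19, -39, -27, -∞]
  [-∞, -∞, 0, -∞, -∞, -∞, -∞]
  [-15, 9, 0, 0, -20, -8, -∞]
  [-∞, -∞, 2, -∞, 0, -∞, -∞]
  [-7, -18, 8, -37, -13, 0, -∞]
  [-18, 6, -3, -3, -23, -11, 0]
Answer: A* = [[0, -11, -30, -30, -50, -38, -∞], [-34, 0, -19, -19, -39, -27, -∞], [-∞, -∞, 0, -∞, -∞, -∞, -∞], [-15, 9, 0, 0, -20, -8, -∞], [-∞, -∞, 2, -∞, 0, -∞, -∞], [-7, -18, 8, -37, -13, 0, -∞], [-18, 6, -3, -3, -23, -11, 0]]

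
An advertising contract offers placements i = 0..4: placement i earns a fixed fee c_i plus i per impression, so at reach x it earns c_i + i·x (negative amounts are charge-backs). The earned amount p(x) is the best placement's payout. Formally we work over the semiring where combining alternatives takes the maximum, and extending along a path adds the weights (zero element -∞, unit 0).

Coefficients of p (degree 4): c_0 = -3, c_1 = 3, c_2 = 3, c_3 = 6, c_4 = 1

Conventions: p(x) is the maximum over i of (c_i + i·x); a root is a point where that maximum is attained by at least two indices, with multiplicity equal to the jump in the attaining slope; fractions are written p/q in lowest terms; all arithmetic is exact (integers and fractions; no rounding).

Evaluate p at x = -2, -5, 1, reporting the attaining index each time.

p(-2) = max(-3+0·(-2)=-3, 3+1·(-2)=1, 3+2·(-2)=-1, 6+3·(-2)=0, 1+4·(-2)=-7) = 1 (attained by i=1)
p(-5) = max(-3+0·(-5)=-3, 3+1·(-5)=-2, 3+2·(-5)=-7, 6+3·(-5)=-9, 1+4·(-5)=-19) = -2 (attained by i=1)
p(1) = max(-3+0·1=-3, 3+1·1=4, 3+2·1=5, 6+3·1=9, 1+4·1=5) = 9 (attained by i=3)
Answer: p(-2) = 1; p(-5) = -2; p(1) = 9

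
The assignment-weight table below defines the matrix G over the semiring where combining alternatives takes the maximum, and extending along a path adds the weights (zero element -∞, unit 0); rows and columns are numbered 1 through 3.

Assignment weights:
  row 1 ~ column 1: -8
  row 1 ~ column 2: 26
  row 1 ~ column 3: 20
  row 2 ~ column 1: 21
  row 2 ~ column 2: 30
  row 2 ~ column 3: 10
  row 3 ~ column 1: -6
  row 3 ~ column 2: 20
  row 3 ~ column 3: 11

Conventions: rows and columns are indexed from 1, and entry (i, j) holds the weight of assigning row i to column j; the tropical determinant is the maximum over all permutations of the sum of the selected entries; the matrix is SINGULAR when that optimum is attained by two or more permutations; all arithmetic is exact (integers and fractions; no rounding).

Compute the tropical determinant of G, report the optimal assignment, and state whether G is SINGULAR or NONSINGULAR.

σ = (1, 2, 3): (-8) + 30 + 11 = 33
σ = (1, 3, 2): (-8) + 10 + 20 = 22
σ = (2, 1, 3): 26 + 21 + 11 = 58
σ = (2, 3, 1): 26 + 10 + (-6) = 30
σ = (3, 1, 2): 20 + 21 + 20 = 61
σ = (3, 2, 1): 20 + 30 + (-6) = 44
Optimal value attained by: σ = (3, 1, 2).
Answer: det⊕(G) = 61; verdict: NONSINGULAR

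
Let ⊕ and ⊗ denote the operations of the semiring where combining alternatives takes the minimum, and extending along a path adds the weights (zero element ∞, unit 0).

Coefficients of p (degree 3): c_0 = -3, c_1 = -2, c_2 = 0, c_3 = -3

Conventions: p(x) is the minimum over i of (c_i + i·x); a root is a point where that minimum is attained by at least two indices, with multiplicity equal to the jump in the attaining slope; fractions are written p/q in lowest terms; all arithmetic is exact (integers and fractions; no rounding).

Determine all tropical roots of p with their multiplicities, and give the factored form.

hull edge (i=0, c=-3) to (i=3, c=-3): slope 0, span 3
Factored form: p(x) = -3 ⊗ (x ⊕ 0) ⊗ (x ⊕ 0) ⊗ (x ⊕ 0)
Answer: roots = 0 (mult 3)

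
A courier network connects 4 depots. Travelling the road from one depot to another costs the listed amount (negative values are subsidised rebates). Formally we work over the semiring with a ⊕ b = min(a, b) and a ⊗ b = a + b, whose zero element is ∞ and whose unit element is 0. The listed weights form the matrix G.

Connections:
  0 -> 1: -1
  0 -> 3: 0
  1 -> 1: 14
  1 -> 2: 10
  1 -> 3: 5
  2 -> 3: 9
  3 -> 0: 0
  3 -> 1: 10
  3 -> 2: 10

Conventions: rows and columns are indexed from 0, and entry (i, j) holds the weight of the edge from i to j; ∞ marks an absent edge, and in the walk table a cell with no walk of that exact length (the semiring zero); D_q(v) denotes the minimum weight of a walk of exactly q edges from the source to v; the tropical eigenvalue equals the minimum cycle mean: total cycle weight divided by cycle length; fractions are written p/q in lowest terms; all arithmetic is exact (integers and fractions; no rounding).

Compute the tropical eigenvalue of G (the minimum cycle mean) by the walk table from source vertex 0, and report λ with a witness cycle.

q=0: [0, ∞, ∞, ∞]
q=1: [∞, -1, ∞, 0]
q=2: [0, 10, 9, 4]
q=3: [4, -1, 14, 0]
q=4: [0, 3, 9, 4]
Optimal cycle mean attained by: cycle 0->3->0, total 0 + 0, length 2.
Answer: λ = 0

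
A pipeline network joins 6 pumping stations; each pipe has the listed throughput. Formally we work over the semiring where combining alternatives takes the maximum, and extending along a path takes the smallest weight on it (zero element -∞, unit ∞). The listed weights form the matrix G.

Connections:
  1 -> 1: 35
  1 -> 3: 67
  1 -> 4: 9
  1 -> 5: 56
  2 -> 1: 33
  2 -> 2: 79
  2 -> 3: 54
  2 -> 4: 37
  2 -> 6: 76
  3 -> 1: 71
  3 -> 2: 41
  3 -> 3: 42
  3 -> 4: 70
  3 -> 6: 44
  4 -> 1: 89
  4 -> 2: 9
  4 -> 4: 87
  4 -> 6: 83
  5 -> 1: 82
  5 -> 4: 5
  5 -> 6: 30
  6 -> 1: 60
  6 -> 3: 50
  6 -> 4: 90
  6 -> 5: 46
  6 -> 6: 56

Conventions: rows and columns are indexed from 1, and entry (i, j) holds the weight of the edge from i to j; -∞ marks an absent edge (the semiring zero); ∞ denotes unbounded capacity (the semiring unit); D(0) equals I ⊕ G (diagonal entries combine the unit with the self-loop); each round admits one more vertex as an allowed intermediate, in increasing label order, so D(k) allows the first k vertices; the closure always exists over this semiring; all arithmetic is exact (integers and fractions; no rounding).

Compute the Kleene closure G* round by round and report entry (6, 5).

D(0):
  [∞, -∞, 67, 9, 56, -∞]
  [33, ∞, 54, 37, -∞, 76]
  [71, 41, ∞, 70, -∞, 44]
  [89, 9, -∞, ∞, -∞, 83]
  [82, -∞, -∞, 5, ∞, 30]
  [60, -∞, 50, 90, 46, ∞]
D(1):
  [∞, -∞, 67, 9, 56, -∞]
  [33, ∞, 54, 37, 33, 76]
  [71, 41, ∞, 70, 56, 44]
  [89, 9, 67, ∞, 56, 83]
  [82, -∞, 67, 9, ∞, 30]
  [60, -∞, 60, 90, 56, ∞]
D(2):
  [∞, -∞, 67, 9, 56, -∞]
  [33, ∞, 54, 37, 33, 76]
  [71, 41, ∞, 70, 56, 44]
  [89, 9, 67, ∞, 56, 83]
  [82, -∞, 67, 9, ∞, 30]
  [60, -∞, 60, 90, 56, ∞]
D(3):
  [∞, 41, 67, 67, 56, 44]
  [54, ∞, 54, 54, 54, 76]
  [71, 41, ∞, 70, 56, 44]
  [89, 41, 67, ∞, 56, 83]
  [82, 41, 67, 67, ∞, 44]
  [60, 41, 60, 90, 56, ∞]
D(4):
  [∞, 41, 67, 67, 56, 67]
  [54, ∞, 54, 54, 54, 76]
  [71, 41, ∞, 70, 56, 70]
  [89, 41, 67, ∞, 56, 83]
  [82, 41, 67, 67, ∞, 67]
  [89, 41, 67, 90, 56, ∞]
D(5):
  [∞, 41, 67, 67, 56, 67]
  [54, ∞, 54, 54, 54, 76]
  [71, 41, ∞, 70, 56, 70]
  [89, 41, 67, ∞, 56, 83]
  [82, 41, 67, 67, ∞, 67]
  [89, 41, 67, 90, 56, ∞]
D(6):
  [∞, 41, 67, 67, 56, 67]
  [76, ∞, 67, 76, 56, 76]
  [71, 41, ∞, 70, 56, 70]
  [89, 41, 67, ∞, 56, 83]
  [82, 41, 67, 67, ∞, 67]
  [89, 41, 67, 90, 56, ∞]
Answer: G*[6][5] = 56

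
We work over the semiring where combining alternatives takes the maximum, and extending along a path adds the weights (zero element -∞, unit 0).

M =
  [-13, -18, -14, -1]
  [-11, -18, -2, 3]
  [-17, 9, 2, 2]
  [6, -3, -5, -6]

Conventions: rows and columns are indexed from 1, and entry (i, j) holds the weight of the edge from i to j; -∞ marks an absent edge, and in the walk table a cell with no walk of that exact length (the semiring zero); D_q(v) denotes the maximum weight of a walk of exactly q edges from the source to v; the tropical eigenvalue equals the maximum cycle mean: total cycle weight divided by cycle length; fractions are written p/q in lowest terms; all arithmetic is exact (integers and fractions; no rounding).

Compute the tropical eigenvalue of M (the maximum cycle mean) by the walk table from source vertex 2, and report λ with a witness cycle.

q=0: [-∞, 0, -∞, -∞]
q=1: [-11, -18, -2, 3]
q=2: [9, 7, 0, 0]
q=3: [6, 9, 5, 10]
q=4: [16, 14, 7, 12]
Optimal cycle mean attained by: cycle 2->3->2, total (-2) + 9, length 2.
Answer: λ = 7/2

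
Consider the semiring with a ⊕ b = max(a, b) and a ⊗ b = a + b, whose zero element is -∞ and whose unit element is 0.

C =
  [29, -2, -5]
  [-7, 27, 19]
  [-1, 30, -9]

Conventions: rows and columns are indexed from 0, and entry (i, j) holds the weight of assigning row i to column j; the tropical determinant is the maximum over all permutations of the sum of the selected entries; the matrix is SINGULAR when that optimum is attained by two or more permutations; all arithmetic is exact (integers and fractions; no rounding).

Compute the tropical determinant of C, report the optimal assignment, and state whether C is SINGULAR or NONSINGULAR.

σ = (0, 1, 2): 29 + 27 + (-9) = 47
σ = (0, 2, 1): 29 + 19 + 30 = 78
σ = (1, 0, 2): (-2) + (-7) + (-9) = -18
σ = (1, 2, 0): (-2) + 19 + (-1) = 16
σ = (2, 0, 1): (-5) + (-7) + 30 = 18
σ = (2, 1, 0): (-5) + 27 + (-1) = 21
Optimal value attained by: σ = (0, 2, 1).
Answer: det⊕(C) = 78; verdict: NONSINGULAR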